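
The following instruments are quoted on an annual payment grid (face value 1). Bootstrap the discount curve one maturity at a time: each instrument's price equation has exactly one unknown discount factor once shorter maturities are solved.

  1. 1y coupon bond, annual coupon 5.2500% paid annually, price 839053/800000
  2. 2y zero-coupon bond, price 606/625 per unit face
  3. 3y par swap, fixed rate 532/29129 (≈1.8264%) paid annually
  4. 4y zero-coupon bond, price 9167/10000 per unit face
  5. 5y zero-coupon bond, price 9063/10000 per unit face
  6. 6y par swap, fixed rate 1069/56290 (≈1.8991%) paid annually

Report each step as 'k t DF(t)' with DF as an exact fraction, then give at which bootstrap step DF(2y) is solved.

step 1 [1y] bond c/1=21/400: DF=(839053/800000 − 21/400·(0))/(1+21/400) = 1993/2000 ≈ 0.996500
step 2 [2y] zero: DF = P = 606/625 ≈ 0.969600
step 3 [3y] swap r/1=532/29129: DF=(1 − 532/29129·(0.996500+0.969600))/(1+532/29129) = 2367/2500 ≈ 0.946800
step 4 [4y] zero: DF = P = 9167/10000 ≈ 0.916700
step 5 [5y] zero: DF = P = 9063/10000 ≈ 0.906300
step 6 [6y] swap r/1=1069/56290: DF=(1 − 1069/56290·(0.996500+0.969600+0.946800+0.916700+0.906300))/(1+1069/56290) = 8931/10000 ≈ 0.893100

1 1 1993/2000
2 2 606/625
3 3 2367/2500
4 4 9167/10000
5 5 9063/10000
6 6 8931/10000
DF(2y) is solved at step 2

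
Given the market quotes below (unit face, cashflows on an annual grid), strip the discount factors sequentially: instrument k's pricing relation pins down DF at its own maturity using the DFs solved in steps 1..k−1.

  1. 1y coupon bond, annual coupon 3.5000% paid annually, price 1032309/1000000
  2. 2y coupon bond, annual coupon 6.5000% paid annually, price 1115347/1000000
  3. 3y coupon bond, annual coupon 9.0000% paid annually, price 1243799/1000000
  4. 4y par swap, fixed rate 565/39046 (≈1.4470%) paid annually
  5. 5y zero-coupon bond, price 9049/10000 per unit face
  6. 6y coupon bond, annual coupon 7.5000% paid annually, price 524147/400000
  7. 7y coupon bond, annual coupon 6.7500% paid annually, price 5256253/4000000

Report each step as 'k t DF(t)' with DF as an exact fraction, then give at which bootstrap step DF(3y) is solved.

1 1 4987/5000
2 2 1233/1250
3 3 9773/10000
4 4 1887/2000
5 5 9049/10000
6 6 4417/5000
7 7 871/1000
DF(3y) is solved at step 3

step 1 [1y] bond c/1=7/200: DF=(1032309/1000000 − 7/200·(0))/(1+7/200) = 4987/5000 ≈ 0.997400
step 2 [2y] bond c/1=13/200: DF=(1115347/1000000 − 13/200·(0.997400))/(1+13/200) = 1233/1250 ≈ 0.986400
step 3 [3y] bond c/1=9/100: DF=(1243799/1000000 − 9/100·(0.997400+0.986400))/(1+9/100) = 9773/10000 ≈ 0.977300
step 4 [4y] swap r/1=565/39046: DF=(1 − 565/39046·(0.997400+0.986400+0.977300))/(1+565/39046) = 1887/2000 ≈ 0.943500
step 5 [5y] zero: DF = P = 9049/10000 ≈ 0.904900
step 6 [6y] bond c/1=3/40: DF=(524147/400000 − 3/40·(0.997400+0.986400+0.977300+0.943500+0.904900))/(1+3/40) = 4417/5000 ≈ 0.883400
step 7 [7y] bond c/1=27/400: DF=(5256253/4000000 − 27/400·(0.997400+0.986400+0.977300+0.943500+0.904900+0.883400))/(1+27/400) = 871/1000 ≈ 0.871000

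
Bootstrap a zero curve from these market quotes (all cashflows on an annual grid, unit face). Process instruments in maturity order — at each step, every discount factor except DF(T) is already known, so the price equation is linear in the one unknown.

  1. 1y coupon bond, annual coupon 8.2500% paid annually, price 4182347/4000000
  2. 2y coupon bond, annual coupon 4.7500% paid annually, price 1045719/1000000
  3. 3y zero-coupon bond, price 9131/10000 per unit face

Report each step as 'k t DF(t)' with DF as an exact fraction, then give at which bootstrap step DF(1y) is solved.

step 1 [1y] bond c/1=33/400: DF=(4182347/4000000 − 33/400·(0))/(1+33/400) = 9659/10000 ≈ 0.965900
step 2 [2y] bond c/1=19/400: DF=(1045719/1000000 − 19/400·(0.965900))/(1+19/400) = 1909/2000 ≈ 0.954500
step 3 [3y] zero: DF = P = 9131/10000 ≈ 0.913100

1 1 9659/10000
2 2 1909/2000
3 3 9131/10000
DF(1y) is solved at step 1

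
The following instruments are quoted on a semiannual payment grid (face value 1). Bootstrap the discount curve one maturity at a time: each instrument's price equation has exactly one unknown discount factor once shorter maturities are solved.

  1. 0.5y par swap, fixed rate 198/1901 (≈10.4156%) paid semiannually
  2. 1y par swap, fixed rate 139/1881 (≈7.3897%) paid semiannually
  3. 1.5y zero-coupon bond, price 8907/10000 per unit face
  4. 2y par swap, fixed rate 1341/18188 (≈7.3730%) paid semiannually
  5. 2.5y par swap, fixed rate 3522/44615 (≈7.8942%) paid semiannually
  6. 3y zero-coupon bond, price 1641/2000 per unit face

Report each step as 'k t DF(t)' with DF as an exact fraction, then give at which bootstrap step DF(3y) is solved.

1 1/2 1901/2000
2 1 1861/2000
3 3/2 8907/10000
4 2 8659/10000
5 5/2 8239/10000
6 3 1641/2000
DF(3y) is solved at step 6

step 1 [0.5y] swap r/2=99/1901: DF=(1 − 99/1901·(0))/(1+99/1901) = 1901/2000 ≈ 0.950500
step 2 [1y] swap r/2=139/3762: DF=(1 − 139/3762·(0.950500))/(1+139/3762) = 1861/2000 ≈ 0.930500
step 3 [1.5y] zero: DF = P = 8907/10000 ≈ 0.890700
step 4 [2y] swap r/2=1341/36376: DF=(1 − 1341/36376·(0.950500+0.930500+0.890700))/(1+1341/36376) = 8659/10000 ≈ 0.865900
step 5 [2.5y] swap r/2=1761/44615: DF=(1 − 1761/44615·(0.950500+0.930500+0.890700+0.865900))/(1+1761/44615) = 8239/10000 ≈ 0.823900
step 6 [3y] zero: DF = P = 1641/2000 ≈ 0.820500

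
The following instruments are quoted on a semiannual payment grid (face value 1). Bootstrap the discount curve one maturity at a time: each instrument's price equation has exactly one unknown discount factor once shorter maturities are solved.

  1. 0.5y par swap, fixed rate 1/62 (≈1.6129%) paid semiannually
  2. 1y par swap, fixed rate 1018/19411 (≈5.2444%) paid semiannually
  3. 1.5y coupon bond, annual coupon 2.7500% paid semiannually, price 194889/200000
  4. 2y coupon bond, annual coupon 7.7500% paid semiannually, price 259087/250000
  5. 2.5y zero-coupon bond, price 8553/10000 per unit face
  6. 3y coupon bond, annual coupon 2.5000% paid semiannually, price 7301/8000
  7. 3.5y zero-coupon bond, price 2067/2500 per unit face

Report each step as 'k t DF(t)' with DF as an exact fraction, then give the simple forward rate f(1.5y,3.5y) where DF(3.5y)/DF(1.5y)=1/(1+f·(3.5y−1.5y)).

step 1 [0.5y] swap r/2=1/124: DF=(1 − 1/124·(0))/(1+1/124) = 124/125 ≈ 0.992000
step 2 [1y] swap r/2=509/19411: DF=(1 − 509/19411·(0.992000))/(1+509/19411) = 9491/10000 ≈ 0.949100
step 3 [1.5y] bond c/2=11/800: DF=(194889/200000 − 11/800·(0.992000+0.949100))/(1+11/800) = 9349/10000 ≈ 0.934900
step 4 [2y] bond c/2=31/800: DF=(259087/250000 − 31/800·(0.992000+0.949100+0.934900))/(1+31/800) = 1113/1250 ≈ 0.890400
step 5 [2.5y] zero: DF = P = 8553/10000 ≈ 0.855300
step 6 [3y] bond c/2=1/80: DF=(7301/8000 − 1/80·(0.992000+0.949100+0.934900+0.890400+0.855300))/(1+1/80) = 8443/10000 ≈ 0.844300
step 7 [3.5y] zero: DF = P = 2067/2500 ≈ 0.826800

1 1/2 124/125
2 1 9491/10000
3 3/2 9349/10000
4 2 1113/1250
5 5/2 8553/10000
6 3 8443/10000
7 7/2 2067/2500
f(1.5y,3.5y) = ((9349/10000)/(2067/2500) − 1)/(2) = 1081/16536 ≈ 6.5373%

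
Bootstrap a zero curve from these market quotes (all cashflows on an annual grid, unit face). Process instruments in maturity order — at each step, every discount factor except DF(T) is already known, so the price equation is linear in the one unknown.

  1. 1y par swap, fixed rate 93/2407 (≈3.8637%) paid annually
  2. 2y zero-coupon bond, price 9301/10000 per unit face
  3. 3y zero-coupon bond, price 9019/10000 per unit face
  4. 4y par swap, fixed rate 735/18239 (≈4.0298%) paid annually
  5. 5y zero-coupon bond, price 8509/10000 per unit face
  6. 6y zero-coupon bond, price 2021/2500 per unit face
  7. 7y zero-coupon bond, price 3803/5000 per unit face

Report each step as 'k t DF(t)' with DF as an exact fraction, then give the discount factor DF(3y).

step 1 [1y] swap r/1=93/2407: DF=(1 − 93/2407·(0))/(1+93/2407) = 2407/2500 ≈ 0.962800
step 2 [2y] zero: DF = P = 9301/10000 ≈ 0.930100
step 3 [3y] zero: DF = P = 9019/10000 ≈ 0.901900
step 4 [4y] swap r/1=735/18239: DF=(1 − 735/18239·(0.962800+0.930100+0.901900))/(1+735/18239) = 853/1000 ≈ 0.853000
step 5 [5y] zero: DF = P = 8509/10000 ≈ 0.850900
step 6 [6y] zero: DF = P = 2021/2500 ≈ 0.808400
step 7 [7y] zero: DF = P = 3803/5000 ≈ 0.760600

1 1 2407/2500
2 2 9301/10000
3 3 9019/10000
4 4 853/1000
5 5 8509/10000
6 6 2021/2500
7 7 3803/5000
DF(3y) = 9019/10000 ≈ 0.901900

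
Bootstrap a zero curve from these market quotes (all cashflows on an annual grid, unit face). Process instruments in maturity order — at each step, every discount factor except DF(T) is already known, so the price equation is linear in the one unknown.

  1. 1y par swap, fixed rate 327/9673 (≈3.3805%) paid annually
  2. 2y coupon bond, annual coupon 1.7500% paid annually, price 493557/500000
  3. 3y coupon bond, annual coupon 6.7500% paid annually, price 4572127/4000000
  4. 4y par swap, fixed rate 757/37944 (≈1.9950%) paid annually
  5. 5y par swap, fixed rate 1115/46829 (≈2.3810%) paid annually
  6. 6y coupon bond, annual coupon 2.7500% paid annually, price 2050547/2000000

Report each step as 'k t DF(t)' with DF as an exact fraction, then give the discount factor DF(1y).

step 1 [1y] swap r/1=327/9673: DF=(1 − 327/9673·(0))/(1+327/9673) = 9673/10000 ≈ 0.967300
step 2 [2y] bond c/1=7/400: DF=(493557/500000 − 7/400·(0.967300))/(1+7/400) = 1907/2000 ≈ 0.953500
step 3 [3y] bond c/1=27/400: DF=(4572127/4000000 − 27/400·(0.967300+0.953500))/(1+27/400) = 9493/10000 ≈ 0.949300
step 4 [4y] swap r/1=757/37944: DF=(1 − 757/37944·(0.967300+0.953500+0.949300))/(1+757/37944) = 9243/10000 ≈ 0.924300
step 5 [5y] swap r/1=1115/46829: DF=(1 − 1115/46829·(0.967300+0.953500+0.949300+0.924300))/(1+1115/46829) = 1777/2000 ≈ 0.888500
step 6 [6y] bond c/1=11/400: DF=(2050547/2000000 − 11/400·(0.967300+0.953500+0.949300+0.924300+0.888500))/(1+11/400) = 349/400 ≈ 0.872500

1 1 9673/10000
2 2 1907/2000
3 3 9493/10000
4 4 9243/10000
5 5 1777/2000
6 6 349/400
DF(1y) = 9673/10000 ≈ 0.967300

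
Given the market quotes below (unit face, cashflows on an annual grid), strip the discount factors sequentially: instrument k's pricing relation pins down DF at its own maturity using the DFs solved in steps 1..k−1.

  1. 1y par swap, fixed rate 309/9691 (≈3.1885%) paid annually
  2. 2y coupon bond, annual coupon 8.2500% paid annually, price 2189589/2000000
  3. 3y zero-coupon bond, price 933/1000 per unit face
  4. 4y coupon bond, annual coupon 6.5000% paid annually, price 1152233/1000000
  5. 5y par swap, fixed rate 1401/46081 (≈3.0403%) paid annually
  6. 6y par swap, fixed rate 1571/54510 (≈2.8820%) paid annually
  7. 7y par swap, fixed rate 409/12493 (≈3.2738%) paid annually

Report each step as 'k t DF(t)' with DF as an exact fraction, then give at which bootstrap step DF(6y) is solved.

1 1 9691/10000
2 2 15/16
3 3 933/1000
4 4 4543/5000
5 5 8599/10000
6 6 8429/10000
7 7 1591/2000
DF(6y) is solved at step 6

step 1 [1y] swap r/1=309/9691: DF=(1 − 309/9691·(0))/(1+309/9691) = 9691/10000 ≈ 0.969100
step 2 [2y] bond c/1=33/400: DF=(2189589/2000000 − 33/400·(0.969100))/(1+33/400) = 15/16 ≈ 0.937500
step 3 [3y] zero: DF = P = 933/1000 ≈ 0.933000
step 4 [4y] bond c/1=13/200: DF=(1152233/1000000 − 13/200·(0.969100+0.937500+0.933000))/(1+13/200) = 4543/5000 ≈ 0.908600
step 5 [5y] swap r/1=1401/46081: DF=(1 − 1401/46081·(0.969100+0.937500+0.933000+0.908600))/(1+1401/46081) = 8599/10000 ≈ 0.859900
step 6 [6y] swap r/1=1571/54510: DF=(1 − 1571/54510·(0.969100+0.937500+0.933000+0.908600+0.859900))/(1+1571/54510) = 8429/10000 ≈ 0.842900
step 7 [7y] swap r/1=409/12493: DF=(1 − 409/12493·(0.969100+0.937500+0.933000+0.908600+0.859900+0.842900))/(1+409/12493) = 1591/2000 ≈ 0.795500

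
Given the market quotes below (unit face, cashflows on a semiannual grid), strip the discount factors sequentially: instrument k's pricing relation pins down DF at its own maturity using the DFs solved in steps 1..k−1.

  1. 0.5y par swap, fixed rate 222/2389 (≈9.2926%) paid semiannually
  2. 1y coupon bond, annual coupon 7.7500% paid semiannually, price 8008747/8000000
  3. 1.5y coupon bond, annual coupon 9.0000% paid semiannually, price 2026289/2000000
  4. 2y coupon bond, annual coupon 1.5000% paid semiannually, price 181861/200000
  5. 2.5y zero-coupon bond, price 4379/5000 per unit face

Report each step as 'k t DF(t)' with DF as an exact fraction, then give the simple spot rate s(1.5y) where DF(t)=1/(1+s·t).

step 1 [0.5y] swap r/2=111/2389: DF=(1 − 111/2389·(0))/(1+111/2389) = 2389/2500 ≈ 0.955600
step 2 [1y] bond c/2=31/800: DF=(8008747/8000000 − 31/800·(0.955600))/(1+31/800) = 9281/10000 ≈ 0.928100
step 3 [1.5y] bond c/2=9/200: DF=(2026289/2000000 − 9/200·(0.955600+0.928100))/(1+9/200) = 2221/2500 ≈ 0.888400
step 4 [2y] bond c/2=3/400: DF=(181861/200000 − 3/400·(0.955600+0.928100+0.888400))/(1+3/400) = 8819/10000 ≈ 0.881900
step 5 [2.5y] zero: DF = P = 4379/5000 ≈ 0.875800

1 1/2 2389/2500
2 1 9281/10000
3 3/2 2221/2500
4 2 8819/10000
5 5/2 4379/5000
s(1.5y) = (1/(2221/2500) − 1)/(3/2) = 186/2221 ≈ 8.3746%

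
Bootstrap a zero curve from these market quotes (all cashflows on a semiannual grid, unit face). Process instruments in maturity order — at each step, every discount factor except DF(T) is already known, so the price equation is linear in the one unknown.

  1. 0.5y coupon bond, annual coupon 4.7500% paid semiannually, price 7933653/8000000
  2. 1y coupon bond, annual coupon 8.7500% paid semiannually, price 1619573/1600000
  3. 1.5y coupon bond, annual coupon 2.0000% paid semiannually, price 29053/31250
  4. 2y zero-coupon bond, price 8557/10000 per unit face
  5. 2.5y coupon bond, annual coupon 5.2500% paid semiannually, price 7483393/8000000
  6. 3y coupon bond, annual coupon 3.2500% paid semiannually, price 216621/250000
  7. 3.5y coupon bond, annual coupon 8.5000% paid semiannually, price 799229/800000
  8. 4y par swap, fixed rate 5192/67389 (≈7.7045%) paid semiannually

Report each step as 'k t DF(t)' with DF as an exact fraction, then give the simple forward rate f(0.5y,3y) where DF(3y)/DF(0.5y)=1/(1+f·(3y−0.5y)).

1 1/2 9687/10000
2 1 2323/2500
3 3/2 9017/10000
4 2 8557/10000
5 5/2 409/500
6 3 7811/10000
7 7/2 7441/10000
8 4 1851/2500
f(0.5y,3y) = ((9687/10000)/(7811/10000) − 1)/(5/2) = 3752/39055 ≈ 9.6070%

step 1 [0.5y] bond c/2=19/800: DF=(7933653/8000000 − 19/800·(0))/(1+19/800) = 9687/10000 ≈ 0.968700
step 2 [1y] bond c/2=7/160: DF=(1619573/1600000 − 7/160·(0.968700))/(1+7/160) = 2323/2500 ≈ 0.929200
step 3 [1.5y] bond c/2=1/100: DF=(29053/31250 − 1/100·(0.968700+0.929200))/(1+1/100) = 9017/10000 ≈ 0.901700
step 4 [2y] zero: DF = P = 8557/10000 ≈ 0.855700
step 5 [2.5y] bond c/2=21/800: DF=(7483393/8000000 − 21/800·(0.968700+0.929200+0.901700+0.855700))/(1+21/800) = 409/500 ≈ 0.818000
step 6 [3y] bond c/2=13/800: DF=(216621/250000 − 13/800·(0.968700+0.929200+0.901700+0.855700+0.818000))/(1+13/800) = 7811/10000 ≈ 0.781100
step 7 [3.5y] bond c/2=17/400: DF=(799229/800000 − 17/400·(0.968700+0.929200+0.901700+0.855700+0.818000+0.781100))/(1+17/400) = 7441/10000 ≈ 0.744100
step 8 [4y] swap r/2=2596/67389: DF=(1 − 2596/67389·(0.968700+0.929200+0.901700+0.855700+0.818000+0.781100+0.744100))/(1+2596/67389) = 1851/2500 ≈ 0.740400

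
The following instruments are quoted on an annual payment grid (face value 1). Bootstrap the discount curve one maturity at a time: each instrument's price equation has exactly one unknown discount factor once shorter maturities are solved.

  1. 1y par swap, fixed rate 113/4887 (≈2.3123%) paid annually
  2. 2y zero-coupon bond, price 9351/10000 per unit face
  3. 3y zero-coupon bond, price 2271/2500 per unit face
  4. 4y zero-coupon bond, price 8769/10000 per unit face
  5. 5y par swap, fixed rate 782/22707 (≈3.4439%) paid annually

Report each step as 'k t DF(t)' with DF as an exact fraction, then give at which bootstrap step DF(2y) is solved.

1 1 4887/5000
2 2 9351/10000
3 3 2271/2500
4 4 8769/10000
5 5 2109/2500
DF(2y) is solved at step 2

step 1 [1y] swap r/1=113/4887: DF=(1 − 113/4887·(0))/(1+113/4887) = 4887/5000 ≈ 0.977400
step 2 [2y] zero: DF = P = 9351/10000 ≈ 0.935100
step 3 [3y] zero: DF = P = 2271/2500 ≈ 0.908400
step 4 [4y] zero: DF = P = 8769/10000 ≈ 0.876900
step 5 [5y] swap r/1=782/22707: DF=(1 − 782/22707·(0.977400+0.935100+0.908400+0.876900))/(1+782/22707) = 2109/2500 ≈ 0.843600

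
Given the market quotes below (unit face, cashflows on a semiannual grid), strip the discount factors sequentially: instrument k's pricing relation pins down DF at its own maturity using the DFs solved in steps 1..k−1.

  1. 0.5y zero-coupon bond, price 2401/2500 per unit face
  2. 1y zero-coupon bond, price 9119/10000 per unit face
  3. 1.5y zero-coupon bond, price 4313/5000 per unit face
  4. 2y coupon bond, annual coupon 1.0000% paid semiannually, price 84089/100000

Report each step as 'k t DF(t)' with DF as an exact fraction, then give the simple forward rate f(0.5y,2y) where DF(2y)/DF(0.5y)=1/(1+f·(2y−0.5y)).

step 1 [0.5y] zero: DF = P = 2401/2500 ≈ 0.960400
step 2 [1y] zero: DF = P = 9119/10000 ≈ 0.911900
step 3 [1.5y] zero: DF = P = 4313/5000 ≈ 0.862600
step 4 [2y] bond c/2=1/200: DF=(84089/100000 − 1/200·(0.960400+0.911900+0.862600))/(1+1/200) = 8231/10000 ≈ 0.823100

1 1/2 2401/2500
2 1 9119/10000
3 3/2 4313/5000
4 2 8231/10000
f(0.5y,2y) = ((2401/2500)/(8231/10000) − 1)/(3/2) = 2746/24693 ≈ 11.1206%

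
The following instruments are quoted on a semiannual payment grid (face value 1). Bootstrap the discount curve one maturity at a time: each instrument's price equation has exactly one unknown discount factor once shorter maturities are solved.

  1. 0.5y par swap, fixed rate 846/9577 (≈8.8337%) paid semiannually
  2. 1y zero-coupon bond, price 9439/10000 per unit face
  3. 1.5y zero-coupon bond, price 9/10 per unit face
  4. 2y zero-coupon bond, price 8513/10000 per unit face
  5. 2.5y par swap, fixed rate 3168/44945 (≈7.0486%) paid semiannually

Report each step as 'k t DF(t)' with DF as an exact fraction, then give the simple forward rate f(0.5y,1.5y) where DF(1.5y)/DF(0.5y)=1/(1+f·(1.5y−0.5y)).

1 1/2 9577/10000
2 1 9439/10000
3 3/2 9/10
4 2 8513/10000
5 5/2 526/625
f(0.5y,1.5y) = ((9577/10000)/(9/10) − 1)/(1) = 577/9000 ≈ 6.4111%

step 1 [0.5y] swap r/2=423/9577: DF=(1 − 423/9577·(0))/(1+423/9577) = 9577/10000 ≈ 0.957700
step 2 [1y] zero: DF = P = 9439/10000 ≈ 0.943900
step 3 [1.5y] zero: DF = P = 9/10 ≈ 0.900000
step 4 [2y] zero: DF = P = 8513/10000 ≈ 0.851300
step 5 [2.5y] swap r/2=1584/44945: DF=(1 − 1584/44945·(0.957700+0.943900+0.900000+0.851300))/(1+1584/44945) = 526/625 ≈ 0.841600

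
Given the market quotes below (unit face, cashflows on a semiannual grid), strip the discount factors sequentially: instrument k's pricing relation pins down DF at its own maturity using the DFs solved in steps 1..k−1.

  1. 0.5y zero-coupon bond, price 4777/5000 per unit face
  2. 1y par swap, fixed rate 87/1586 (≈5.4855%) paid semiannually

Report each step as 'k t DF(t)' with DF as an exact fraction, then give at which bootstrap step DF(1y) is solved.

step 1 [0.5y] zero: DF = P = 4777/5000 ≈ 0.955400
step 2 [1y] swap r/2=87/3172: DF=(1 − 87/3172·(0.955400))/(1+87/3172) = 4739/5000 ≈ 0.947800

1 1/2 4777/5000
2 1 4739/5000
DF(1y) is solved at step 2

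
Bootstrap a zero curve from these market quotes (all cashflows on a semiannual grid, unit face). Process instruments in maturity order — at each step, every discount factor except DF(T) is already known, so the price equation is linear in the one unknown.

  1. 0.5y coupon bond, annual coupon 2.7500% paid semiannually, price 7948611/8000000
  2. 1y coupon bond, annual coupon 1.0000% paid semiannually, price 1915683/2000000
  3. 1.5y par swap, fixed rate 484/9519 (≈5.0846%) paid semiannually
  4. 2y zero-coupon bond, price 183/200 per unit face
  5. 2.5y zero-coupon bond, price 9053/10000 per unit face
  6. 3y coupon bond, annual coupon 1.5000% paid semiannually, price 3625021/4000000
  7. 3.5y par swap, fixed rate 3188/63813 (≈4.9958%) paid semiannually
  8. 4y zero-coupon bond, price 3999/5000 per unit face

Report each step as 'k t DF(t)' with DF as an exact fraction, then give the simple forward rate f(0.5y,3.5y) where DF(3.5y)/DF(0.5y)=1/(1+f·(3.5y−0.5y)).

step 1 [0.5y] bond c/2=11/800: DF=(7948611/8000000 − 11/800·(0))/(1+11/800) = 9801/10000 ≈ 0.980100
step 2 [1y] bond c/2=1/200: DF=(1915683/2000000 − 1/200·(0.980100))/(1+1/200) = 4741/5000 ≈ 0.948200
step 3 [1.5y] swap r/2=242/9519: DF=(1 − 242/9519·(0.980100+0.948200))/(1+242/9519) = 4637/5000 ≈ 0.927400
step 4 [2y] zero: DF = P = 183/200 ≈ 0.915000
step 5 [2.5y] zero: DF = P = 9053/10000 ≈ 0.905300
step 6 [3y] bond c/2=3/400: DF=(3625021/4000000 − 3/400·(0.980100+0.948200+0.927400+0.915000+0.905300))/(1+3/400) = 8647/10000 ≈ 0.864700
step 7 [3.5y] swap r/2=1594/63813: DF=(1 − 1594/63813·(0.980100+0.948200+0.927400+0.915000+0.905300+0.864700))/(1+1594/63813) = 4203/5000 ≈ 0.840600
step 8 [4y] zero: DF = P = 3999/5000 ≈ 0.799800

1 1/2 9801/10000
2 1 4741/5000
3 3/2 4637/5000
4 2 183/200
5 5/2 9053/10000
6 3 8647/10000
7 7/2 4203/5000
8 4 3999/5000
f(0.5y,3.5y) = ((9801/10000)/(4203/5000) − 1)/(3) = 155/2802 ≈ 5.5318%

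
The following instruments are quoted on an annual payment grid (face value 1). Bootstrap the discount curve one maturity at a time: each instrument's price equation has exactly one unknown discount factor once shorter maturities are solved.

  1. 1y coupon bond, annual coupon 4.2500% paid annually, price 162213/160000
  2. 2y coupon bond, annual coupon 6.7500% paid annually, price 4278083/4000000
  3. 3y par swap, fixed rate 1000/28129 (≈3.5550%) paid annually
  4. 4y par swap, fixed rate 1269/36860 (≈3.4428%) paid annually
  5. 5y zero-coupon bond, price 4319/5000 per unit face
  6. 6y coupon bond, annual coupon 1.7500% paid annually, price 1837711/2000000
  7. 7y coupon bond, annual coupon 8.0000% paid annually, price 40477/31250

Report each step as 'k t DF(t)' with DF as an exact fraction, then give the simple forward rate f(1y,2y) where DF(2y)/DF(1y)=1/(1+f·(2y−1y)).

1 1 389/400
2 2 2351/2500
3 3 9/10
4 4 8731/10000
5 5 4319/5000
6 6 1031/1250
7 7 2003/2500
f(1y,2y) = ((389/400)/(2351/2500) − 1)/(1) = 321/9404 ≈ 3.4134%

step 1 [1y] bond c/1=17/400: DF=(162213/160000 − 17/400·(0))/(1+17/400) = 389/400 ≈ 0.972500
step 2 [2y] bond c/1=27/400: DF=(4278083/4000000 − 27/400·(0.972500))/(1+27/400) = 2351/2500 ≈ 0.940400
step 3 [3y] swap r/1=1000/28129: DF=(1 − 1000/28129·(0.972500+0.940400))/(1+1000/28129) = 9/10 ≈ 0.900000
step 4 [4y] swap r/1=1269/36860: DF=(1 − 1269/36860·(0.972500+0.940400+0.900000))/(1+1269/36860) = 8731/10000 ≈ 0.873100
step 5 [5y] zero: DF = P = 4319/5000 ≈ 0.863800
step 6 [6y] bond c/1=7/400: DF=(1837711/2000000 − 7/400·(0.972500+0.940400+0.900000+0.873100+0.863800))/(1+7/400) = 1031/1250 ≈ 0.824800
step 7 [7y] bond c/1=2/25: DF=(40477/31250 − 2/25·(0.972500+0.940400+0.900000+0.873100+0.863800+0.824800))/(1+2/25) = 2003/2500 ≈ 0.801200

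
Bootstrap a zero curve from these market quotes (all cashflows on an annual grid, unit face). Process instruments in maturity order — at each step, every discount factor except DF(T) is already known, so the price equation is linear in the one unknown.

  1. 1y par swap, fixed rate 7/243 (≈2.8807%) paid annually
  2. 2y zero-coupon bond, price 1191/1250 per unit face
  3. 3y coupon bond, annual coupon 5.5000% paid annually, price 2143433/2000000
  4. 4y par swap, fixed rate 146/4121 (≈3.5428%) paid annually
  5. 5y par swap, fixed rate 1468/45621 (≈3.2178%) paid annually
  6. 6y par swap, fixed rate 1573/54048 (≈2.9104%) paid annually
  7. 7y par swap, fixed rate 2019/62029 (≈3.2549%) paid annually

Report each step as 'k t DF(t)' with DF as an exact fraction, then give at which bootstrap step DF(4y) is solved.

step 1 [1y] swap r/1=7/243: DF=(1 − 7/243·(0))/(1+7/243) = 243/250 ≈ 0.972000
step 2 [2y] zero: DF = P = 1191/1250 ≈ 0.952800
step 3 [3y] bond c/1=11/200: DF=(2143433/2000000 − 11/200·(0.972000+0.952800))/(1+11/200) = 1831/2000 ≈ 0.915500
step 4 [4y] swap r/1=146/4121: DF=(1 − 146/4121·(0.972000+0.952800+0.915500))/(1+146/4121) = 4343/5000 ≈ 0.868600
step 5 [5y] swap r/1=1468/45621: DF=(1 − 1468/45621·(0.972000+0.952800+0.915500+0.868600))/(1+1468/45621) = 2133/2500 ≈ 0.853200
step 6 [6y] swap r/1=1573/54048: DF=(1 − 1573/54048·(0.972000+0.952800+0.915500+0.868600+0.853200))/(1+1573/54048) = 8427/10000 ≈ 0.842700
step 7 [7y] swap r/1=2019/62029: DF=(1 − 2019/62029·(0.972000+0.952800+0.915500+0.868600+0.853200+0.842700))/(1+2019/62029) = 7981/10000 ≈ 0.798100

1 1 243/250
2 2 1191/1250
3 3 1831/2000
4 4 4343/5000
5 5 2133/2500
6 6 8427/10000
7 7 7981/10000
DF(4y) is solved at step 4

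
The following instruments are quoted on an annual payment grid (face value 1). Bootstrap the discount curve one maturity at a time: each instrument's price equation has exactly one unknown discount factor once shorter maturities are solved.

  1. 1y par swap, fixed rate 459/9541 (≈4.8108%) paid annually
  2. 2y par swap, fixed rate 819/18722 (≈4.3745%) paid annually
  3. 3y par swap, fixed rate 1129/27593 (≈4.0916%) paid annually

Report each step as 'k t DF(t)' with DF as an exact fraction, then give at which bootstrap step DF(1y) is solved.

step 1 [1y] swap r/1=459/9541: DF=(1 − 459/9541·(0))/(1+459/9541) = 9541/10000 ≈ 0.954100
step 2 [2y] swap r/1=819/18722: DF=(1 − 819/18722·(0.954100))/(1+819/18722) = 9181/10000 ≈ 0.918100
step 3 [3y] swap r/1=1129/27593: DF=(1 − 1129/27593·(0.954100+0.918100))/(1+1129/27593) = 8871/10000 ≈ 0.887100

1 1 9541/10000
2 2 9181/10000
3 3 8871/10000
DF(1y) is solved at step 1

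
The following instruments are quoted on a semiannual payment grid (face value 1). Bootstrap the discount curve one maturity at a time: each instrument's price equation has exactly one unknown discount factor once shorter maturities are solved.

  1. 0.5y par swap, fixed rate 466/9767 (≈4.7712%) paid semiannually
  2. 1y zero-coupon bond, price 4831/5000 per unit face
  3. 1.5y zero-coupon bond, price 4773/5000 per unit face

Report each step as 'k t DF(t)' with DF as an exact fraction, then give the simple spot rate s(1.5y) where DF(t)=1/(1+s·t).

step 1 [0.5y] swap r/2=233/9767: DF=(1 − 233/9767·(0))/(1+233/9767) = 9767/10000 ≈ 0.976700
step 2 [1y] zero: DF = P = 4831/5000 ≈ 0.966200
step 3 [1.5y] zero: DF = P = 4773/5000 ≈ 0.954600

1 1/2 9767/10000
2 1 4831/5000
3 3/2 4773/5000
s(1.5y) = (1/(4773/5000) − 1)/(3/2) = 454/14319 ≈ 3.1706%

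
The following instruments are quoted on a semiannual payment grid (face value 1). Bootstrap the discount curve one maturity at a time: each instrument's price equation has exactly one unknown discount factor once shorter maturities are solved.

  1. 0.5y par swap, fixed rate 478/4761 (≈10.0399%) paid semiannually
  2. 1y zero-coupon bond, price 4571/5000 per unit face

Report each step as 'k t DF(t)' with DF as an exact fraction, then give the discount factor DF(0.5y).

1 1/2 4761/5000
2 1 4571/5000
DF(0.5y) = 4761/5000 ≈ 0.952200

step 1 [0.5y] swap r/2=239/4761: DF=(1 − 239/4761·(0))/(1+239/4761) = 4761/5000 ≈ 0.952200
step 2 [1y] zero: DF = P = 4571/5000 ≈ 0.914200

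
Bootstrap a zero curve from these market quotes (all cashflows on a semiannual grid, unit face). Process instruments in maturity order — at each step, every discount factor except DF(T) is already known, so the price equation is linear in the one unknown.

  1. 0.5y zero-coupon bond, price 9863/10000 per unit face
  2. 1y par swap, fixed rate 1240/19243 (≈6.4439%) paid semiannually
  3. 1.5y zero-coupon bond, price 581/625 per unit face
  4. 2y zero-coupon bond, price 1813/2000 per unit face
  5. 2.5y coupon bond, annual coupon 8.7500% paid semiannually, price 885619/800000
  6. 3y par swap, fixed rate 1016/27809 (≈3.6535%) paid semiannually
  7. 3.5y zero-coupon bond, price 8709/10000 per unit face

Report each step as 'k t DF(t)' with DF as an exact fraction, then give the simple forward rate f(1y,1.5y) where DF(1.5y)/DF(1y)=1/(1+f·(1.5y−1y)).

step 1 [0.5y] zero: DF = P = 9863/10000 ≈ 0.986300
step 2 [1y] swap r/2=620/19243: DF=(1 − 620/19243·(0.986300))/(1+620/19243) = 469/500 ≈ 0.938000
step 3 [1.5y] zero: DF = P = 581/625 ≈ 0.929600
step 4 [2y] zero: DF = P = 1813/2000 ≈ 0.906500
step 5 [2.5y] bond c/2=7/160: DF=(885619/800000 − 7/160·(0.986300+0.938000+0.929600+0.906500))/(1+7/160) = 903/1000 ≈ 0.903000
step 6 [3y] swap r/2=508/27809: DF=(1 − 508/27809·(0.986300+0.938000+0.929600+0.906500+0.903000))/(1+508/27809) = 1123/1250 ≈ 0.898400
step 7 [3.5y] zero: DF = P = 8709/10000 ≈ 0.870900

1 1/2 9863/10000
2 1 469/500
3 3/2 581/625
4 2 1813/2000
5 5/2 903/1000
6 3 1123/1250
7 7/2 8709/10000
f(1y,1.5y) = ((469/500)/(581/625) − 1)/(1/2) = 3/166 ≈ 1.8072%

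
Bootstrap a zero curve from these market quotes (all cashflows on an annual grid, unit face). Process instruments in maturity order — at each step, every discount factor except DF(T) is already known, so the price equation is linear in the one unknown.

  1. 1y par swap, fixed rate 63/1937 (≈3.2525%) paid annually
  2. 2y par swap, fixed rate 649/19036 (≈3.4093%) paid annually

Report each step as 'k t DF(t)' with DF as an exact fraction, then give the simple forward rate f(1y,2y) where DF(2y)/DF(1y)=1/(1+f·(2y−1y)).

step 1 [1y] swap r/1=63/1937: DF=(1 − 63/1937·(0))/(1+63/1937) = 1937/2000 ≈ 0.968500
step 2 [2y] swap r/1=649/19036: DF=(1 − 649/19036·(0.968500))/(1+649/19036) = 9351/10000 ≈ 0.935100

1 1 1937/2000
2 2 9351/10000
f(1y,2y) = ((1937/2000)/(9351/10000) − 1)/(1) = 334/9351 ≈ 3.5718%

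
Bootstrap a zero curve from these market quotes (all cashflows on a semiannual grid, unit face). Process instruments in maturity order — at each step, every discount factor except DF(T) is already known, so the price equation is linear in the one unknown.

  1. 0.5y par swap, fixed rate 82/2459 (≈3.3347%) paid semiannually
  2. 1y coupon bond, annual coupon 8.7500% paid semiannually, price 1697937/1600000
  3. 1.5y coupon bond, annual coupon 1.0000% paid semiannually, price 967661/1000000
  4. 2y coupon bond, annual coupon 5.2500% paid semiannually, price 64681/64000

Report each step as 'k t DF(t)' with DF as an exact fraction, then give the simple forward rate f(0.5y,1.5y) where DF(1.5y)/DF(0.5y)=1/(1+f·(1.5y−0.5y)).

1 1/2 2459/2500
2 1 1951/2000
3 3/2 9531/10000
4 2 9103/10000
f(0.5y,1.5y) = ((2459/2500)/(9531/10000) − 1)/(1) = 305/9531 ≈ 3.2001%

step 1 [0.5y] swap r/2=41/2459: DF=(1 − 41/2459·(0))/(1+41/2459) = 2459/2500 ≈ 0.983600
step 2 [1y] bond c/2=7/160: DF=(1697937/1600000 − 7/160·(0.983600))/(1+7/160) = 1951/2000 ≈ 0.975500
step 3 [1.5y] bond c/2=1/200: DF=(967661/1000000 − 1/200·(0.983600+0.975500))/(1+1/200) = 9531/10000 ≈ 0.953100
step 4 [2y] bond c/2=21/800: DF=(64681/64000 − 21/800·(0.983600+0.975500+0.953100))/(1+21/800) = 9103/10000 ≈ 0.910300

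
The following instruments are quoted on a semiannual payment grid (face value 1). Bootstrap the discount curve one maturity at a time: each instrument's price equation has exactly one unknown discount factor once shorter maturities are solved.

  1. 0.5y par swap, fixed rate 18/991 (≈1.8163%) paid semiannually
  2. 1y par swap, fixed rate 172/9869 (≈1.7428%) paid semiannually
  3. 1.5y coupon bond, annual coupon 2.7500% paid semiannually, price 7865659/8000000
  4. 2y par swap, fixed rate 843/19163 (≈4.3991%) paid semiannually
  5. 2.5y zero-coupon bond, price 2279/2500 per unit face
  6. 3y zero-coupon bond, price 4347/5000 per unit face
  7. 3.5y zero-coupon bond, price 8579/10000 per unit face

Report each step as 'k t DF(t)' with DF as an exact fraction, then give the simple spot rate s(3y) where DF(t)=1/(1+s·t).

1 1/2 991/1000
2 1 2457/2500
3 3/2 9431/10000
4 2 9157/10000
5 5/2 2279/2500
6 3 4347/5000
7 7/2 8579/10000
s(3y) = (1/(4347/5000) − 1)/(3) = 653/13041 ≈ 5.0073%

step 1 [0.5y] swap r/2=9/991: DF=(1 − 9/991·(0))/(1+9/991) = 991/1000 ≈ 0.991000
step 2 [1y] swap r/2=86/9869: DF=(1 − 86/9869·(0.991000))/(1+86/9869) = 2457/2500 ≈ 0.982800
step 3 [1.5y] bond c/2=11/800: DF=(7865659/8000000 − 11/800·(0.991000+0.982800))/(1+11/800) = 9431/10000 ≈ 0.943100
step 4 [2y] swap r/2=843/38326: DF=(1 − 843/38326·(0.991000+0.982800+0.943100))/(1+843/38326) = 9157/10000 ≈ 0.915700
step 5 [2.5y] zero: DF = P = 2279/2500 ≈ 0.911600
step 6 [3y] zero: DF = P = 4347/5000 ≈ 0.869400
step 7 [3.5y] zero: DF = P = 8579/10000 ≈ 0.857900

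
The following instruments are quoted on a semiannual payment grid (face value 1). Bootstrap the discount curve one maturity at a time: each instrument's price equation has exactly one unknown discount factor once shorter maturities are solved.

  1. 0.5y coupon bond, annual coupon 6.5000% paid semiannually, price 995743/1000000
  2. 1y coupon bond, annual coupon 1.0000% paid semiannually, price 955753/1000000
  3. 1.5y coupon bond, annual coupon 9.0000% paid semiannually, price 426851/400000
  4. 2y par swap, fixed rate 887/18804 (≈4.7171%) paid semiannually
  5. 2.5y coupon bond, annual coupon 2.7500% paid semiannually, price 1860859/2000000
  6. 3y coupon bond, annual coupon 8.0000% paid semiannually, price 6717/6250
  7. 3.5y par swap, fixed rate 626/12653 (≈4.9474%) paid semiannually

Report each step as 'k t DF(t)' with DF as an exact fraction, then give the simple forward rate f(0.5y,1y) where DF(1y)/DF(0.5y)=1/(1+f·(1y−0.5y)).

step 1 [0.5y] bond c/2=13/400: DF=(995743/1000000 − 13/400·(0))/(1+13/400) = 2411/2500 ≈ 0.964400
step 2 [1y] bond c/2=1/200: DF=(955753/1000000 − 1/200·(0.964400))/(1+1/200) = 4731/5000 ≈ 0.946200
step 3 [1.5y] bond c/2=9/200: DF=(426851/400000 − 9/200·(0.964400+0.946200))/(1+9/200) = 9389/10000 ≈ 0.938900
step 4 [2y] swap r/2=887/37608: DF=(1 − 887/37608·(0.964400+0.946200+0.938900))/(1+887/37608) = 9113/10000 ≈ 0.911300
step 5 [2.5y] bond c/2=11/800: DF=(1860859/2000000 − 11/800·(0.964400+0.946200+0.938900+0.911300))/(1+11/800) = 2167/2500 ≈ 0.866800
step 6 [3y] bond c/2=1/25: DF=(6717/6250 − 1/25·(0.964400+0.946200+0.938900+0.911300+0.866800))/(1+1/25) = 4277/5000 ≈ 0.855400
step 7 [3.5y] swap r/2=313/12653: DF=(1 − 313/12653·(0.964400+0.946200+0.938900+0.911300+0.866800+0.855400))/(1+313/12653) = 1687/2000 ≈ 0.843500

1 1/2 2411/2500
2 1 4731/5000
3 3/2 9389/10000
4 2 9113/10000
5 5/2 2167/2500
6 3 4277/5000
7 7/2 1687/2000
f(0.5y,1y) = ((2411/2500)/(4731/5000) − 1)/(1/2) = 182/4731 ≈ 3.8470%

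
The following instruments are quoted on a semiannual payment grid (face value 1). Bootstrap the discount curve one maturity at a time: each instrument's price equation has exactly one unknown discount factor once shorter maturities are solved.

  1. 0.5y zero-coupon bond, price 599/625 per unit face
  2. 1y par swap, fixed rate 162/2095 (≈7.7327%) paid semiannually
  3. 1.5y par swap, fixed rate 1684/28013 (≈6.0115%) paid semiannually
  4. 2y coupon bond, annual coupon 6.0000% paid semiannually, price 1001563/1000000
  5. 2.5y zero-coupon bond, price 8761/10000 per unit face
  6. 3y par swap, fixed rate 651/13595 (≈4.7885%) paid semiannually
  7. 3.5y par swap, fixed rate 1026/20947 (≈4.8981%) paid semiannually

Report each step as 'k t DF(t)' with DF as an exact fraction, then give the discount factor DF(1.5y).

step 1 [0.5y] zero: DF = P = 599/625 ≈ 0.958400
step 2 [1y] swap r/2=81/2095: DF=(1 − 81/2095·(0.958400))/(1+81/2095) = 9271/10000 ≈ 0.927100
step 3 [1.5y] swap r/2=842/28013: DF=(1 − 842/28013·(0.958400+0.927100))/(1+842/28013) = 4579/5000 ≈ 0.915800
step 4 [2y] bond c/2=3/100: DF=(1001563/1000000 − 3/100·(0.958400+0.927100+0.915800))/(1+3/100) = 2227/2500 ≈ 0.890800
step 5 [2.5y] zero: DF = P = 8761/10000 ≈ 0.876100
step 6 [3y] swap r/2=651/27190: DF=(1 − 651/27190·(0.958400+0.927100+0.915800+0.890800+0.876100))/(1+651/27190) = 4349/5000 ≈ 0.869800
step 7 [3.5y] swap r/2=513/20947: DF=(1 − 513/20947·(0.958400+0.927100+0.915800+0.890800+0.876100+0.869800))/(1+513/20947) = 8461/10000 ≈ 0.846100

1 1/2 599/625
2 1 9271/10000
3 3/2 4579/5000
4 2 2227/2500
5 5/2 8761/10000
6 3 4349/5000
7 7/2 8461/10000
DF(1.5y) = 4579/5000 ≈ 0.915800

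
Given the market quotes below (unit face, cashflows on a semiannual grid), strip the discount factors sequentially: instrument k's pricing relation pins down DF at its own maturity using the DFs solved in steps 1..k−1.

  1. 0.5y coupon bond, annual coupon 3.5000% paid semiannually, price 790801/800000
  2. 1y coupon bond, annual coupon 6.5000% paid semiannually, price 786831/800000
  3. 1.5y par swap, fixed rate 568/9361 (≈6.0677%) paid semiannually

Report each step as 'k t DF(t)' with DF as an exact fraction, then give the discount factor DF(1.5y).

step 1 [0.5y] bond c/2=7/400: DF=(790801/800000 − 7/400·(0))/(1+7/400) = 1943/2000 ≈ 0.971500
step 2 [1y] bond c/2=13/400: DF=(786831/800000 − 13/400·(0.971500))/(1+13/400) = 461/500 ≈ 0.922000
step 3 [1.5y] swap r/2=284/9361: DF=(1 − 284/9361·(0.971500+0.922000))/(1+284/9361) = 2287/2500 ≈ 0.914800

1 1/2 1943/2000
2 1 461/500
3 3/2 2287/2500
DF(1.5y) = 2287/2500 ≈ 0.914800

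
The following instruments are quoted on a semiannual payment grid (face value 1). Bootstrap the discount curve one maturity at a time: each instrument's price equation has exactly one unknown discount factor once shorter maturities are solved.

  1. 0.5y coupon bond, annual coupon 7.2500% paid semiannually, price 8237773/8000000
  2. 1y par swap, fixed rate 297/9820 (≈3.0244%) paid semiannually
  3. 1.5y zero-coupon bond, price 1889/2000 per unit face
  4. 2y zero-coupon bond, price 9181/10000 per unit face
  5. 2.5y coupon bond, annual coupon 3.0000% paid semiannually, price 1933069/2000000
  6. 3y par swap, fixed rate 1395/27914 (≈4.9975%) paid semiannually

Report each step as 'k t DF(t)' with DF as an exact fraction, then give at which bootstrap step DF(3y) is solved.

step 1 [0.5y] bond c/2=29/800: DF=(8237773/8000000 − 29/800·(0))/(1+29/800) = 9937/10000 ≈ 0.993700
step 2 [1y] swap r/2=297/19640: DF=(1 − 297/19640·(0.993700))/(1+297/19640) = 9703/10000 ≈ 0.970300
step 3 [1.5y] zero: DF = P = 1889/2000 ≈ 0.944500
step 4 [2y] zero: DF = P = 9181/10000 ≈ 0.918100
step 5 [2.5y] bond c/2=3/200: DF=(1933069/2000000 − 3/200·(0.993700+0.970300+0.944500+0.918100))/(1+3/200) = 8957/10000 ≈ 0.895700
step 6 [3y] swap r/2=1395/55828: DF=(1 − 1395/55828·(0.993700+0.970300+0.944500+0.918100+0.895700))/(1+1395/55828) = 1721/2000 ≈ 0.860500

1 1/2 9937/10000
2 1 9703/10000
3 3/2 1889/2000
4 2 9181/10000
5 5/2 8957/10000
6 3 1721/2000
DF(3y) is solved at step 6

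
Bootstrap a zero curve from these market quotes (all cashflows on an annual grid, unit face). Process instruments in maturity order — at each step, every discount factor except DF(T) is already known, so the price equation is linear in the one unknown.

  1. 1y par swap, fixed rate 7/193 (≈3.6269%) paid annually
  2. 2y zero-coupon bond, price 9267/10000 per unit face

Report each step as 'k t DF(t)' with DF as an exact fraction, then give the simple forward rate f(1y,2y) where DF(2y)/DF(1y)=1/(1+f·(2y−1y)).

1 1 193/200
2 2 9267/10000
f(1y,2y) = ((193/200)/(9267/10000) − 1)/(1) = 383/9267 ≈ 4.1329%

step 1 [1y] swap r/1=7/193: DF=(1 − 7/193·(0))/(1+7/193) = 193/200 ≈ 0.965000
step 2 [2y] zero: DF = P = 9267/10000 ≈ 0.926700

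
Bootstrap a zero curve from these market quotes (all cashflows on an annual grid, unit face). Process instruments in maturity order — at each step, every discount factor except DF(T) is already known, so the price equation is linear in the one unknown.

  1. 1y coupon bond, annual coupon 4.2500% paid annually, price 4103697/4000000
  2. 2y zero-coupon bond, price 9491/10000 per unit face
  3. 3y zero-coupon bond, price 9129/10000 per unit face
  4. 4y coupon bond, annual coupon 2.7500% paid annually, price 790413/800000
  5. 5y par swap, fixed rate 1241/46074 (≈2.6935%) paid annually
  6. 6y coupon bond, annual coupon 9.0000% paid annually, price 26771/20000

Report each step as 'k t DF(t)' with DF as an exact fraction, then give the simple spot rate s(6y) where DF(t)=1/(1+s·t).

1 1 9841/10000
2 2 9491/10000
3 3 9129/10000
4 4 4427/5000
5 5 8759/10000
6 6 2119/2500
s(6y) = (1/(2119/2500) − 1)/(6) = 127/4238 ≈ 2.9967%

step 1 [1y] bond c/1=17/400: DF=(4103697/4000000 − 17/400·(0))/(1+17/400) = 9841/10000 ≈ 0.984100
step 2 [2y] zero: DF = P = 9491/10000 ≈ 0.949100
step 3 [3y] zero: DF = P = 9129/10000 ≈ 0.912900
step 4 [4y] bond c/1=11/400: DF=(790413/800000 − 11/400·(0.984100+0.949100+0.912900))/(1+11/400) = 4427/5000 ≈ 0.885400
step 5 [5y] swap r/1=1241/46074: DF=(1 − 1241/46074·(0.984100+0.949100+0.912900+0.885400))/(1+1241/46074) = 8759/10000 ≈ 0.875900
step 6 [6y] bond c/1=9/100: DF=(26771/20000 − 9/100·(0.984100+0.949100+0.912900+0.885400+0.875900))/(1+9/100) = 2119/2500 ≈ 0.847600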